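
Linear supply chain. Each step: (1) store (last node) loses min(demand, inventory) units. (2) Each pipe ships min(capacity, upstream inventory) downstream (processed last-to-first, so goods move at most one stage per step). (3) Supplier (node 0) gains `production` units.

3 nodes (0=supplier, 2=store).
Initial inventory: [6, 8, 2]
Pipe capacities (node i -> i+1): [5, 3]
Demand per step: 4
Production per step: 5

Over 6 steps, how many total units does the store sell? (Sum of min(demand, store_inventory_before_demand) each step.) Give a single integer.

Answer: 17

Derivation:
Step 1: sold=2 (running total=2) -> [6 10 3]
Step 2: sold=3 (running total=5) -> [6 12 3]
Step 3: sold=3 (running total=8) -> [6 14 3]
Step 4: sold=3 (running total=11) -> [6 16 3]
Step 5: sold=3 (running total=14) -> [6 18 3]
Step 6: sold=3 (running total=17) -> [6 20 3]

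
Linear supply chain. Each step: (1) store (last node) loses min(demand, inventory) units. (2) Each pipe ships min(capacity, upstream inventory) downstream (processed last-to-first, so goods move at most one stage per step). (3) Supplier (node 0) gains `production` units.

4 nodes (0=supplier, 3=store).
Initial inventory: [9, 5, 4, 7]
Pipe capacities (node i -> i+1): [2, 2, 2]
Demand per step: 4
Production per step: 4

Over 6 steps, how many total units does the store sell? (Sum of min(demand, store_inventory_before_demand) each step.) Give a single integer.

Answer: 17

Derivation:
Step 1: sold=4 (running total=4) -> [11 5 4 5]
Step 2: sold=4 (running total=8) -> [13 5 4 3]
Step 3: sold=3 (running total=11) -> [15 5 4 2]
Step 4: sold=2 (running total=13) -> [17 5 4 2]
Step 5: sold=2 (running total=15) -> [19 5 4 2]
Step 6: sold=2 (running total=17) -> [21 5 4 2]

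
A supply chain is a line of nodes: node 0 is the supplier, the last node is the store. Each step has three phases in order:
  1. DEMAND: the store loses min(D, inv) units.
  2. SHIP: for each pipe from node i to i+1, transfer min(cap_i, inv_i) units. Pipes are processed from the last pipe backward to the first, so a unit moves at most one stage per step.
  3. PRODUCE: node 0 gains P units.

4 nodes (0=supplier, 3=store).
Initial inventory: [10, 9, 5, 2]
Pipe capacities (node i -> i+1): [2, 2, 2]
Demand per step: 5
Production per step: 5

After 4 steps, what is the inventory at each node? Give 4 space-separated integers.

Step 1: demand=5,sold=2 ship[2->3]=2 ship[1->2]=2 ship[0->1]=2 prod=5 -> inv=[13 9 5 2]
Step 2: demand=5,sold=2 ship[2->3]=2 ship[1->2]=2 ship[0->1]=2 prod=5 -> inv=[16 9 5 2]
Step 3: demand=5,sold=2 ship[2->3]=2 ship[1->2]=2 ship[0->1]=2 prod=5 -> inv=[19 9 5 2]
Step 4: demand=5,sold=2 ship[2->3]=2 ship[1->2]=2 ship[0->1]=2 prod=5 -> inv=[22 9 5 2]

22 9 5 2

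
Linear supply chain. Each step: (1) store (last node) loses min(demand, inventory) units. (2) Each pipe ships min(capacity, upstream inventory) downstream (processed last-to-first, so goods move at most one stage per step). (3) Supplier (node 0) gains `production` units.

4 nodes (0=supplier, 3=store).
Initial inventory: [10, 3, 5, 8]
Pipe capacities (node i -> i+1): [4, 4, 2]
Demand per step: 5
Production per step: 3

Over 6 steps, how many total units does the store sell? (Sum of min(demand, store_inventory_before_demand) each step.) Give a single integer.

Answer: 18

Derivation:
Step 1: sold=5 (running total=5) -> [9 4 6 5]
Step 2: sold=5 (running total=10) -> [8 4 8 2]
Step 3: sold=2 (running total=12) -> [7 4 10 2]
Step 4: sold=2 (running total=14) -> [6 4 12 2]
Step 5: sold=2 (running total=16) -> [5 4 14 2]
Step 6: sold=2 (running total=18) -> [4 4 16 2]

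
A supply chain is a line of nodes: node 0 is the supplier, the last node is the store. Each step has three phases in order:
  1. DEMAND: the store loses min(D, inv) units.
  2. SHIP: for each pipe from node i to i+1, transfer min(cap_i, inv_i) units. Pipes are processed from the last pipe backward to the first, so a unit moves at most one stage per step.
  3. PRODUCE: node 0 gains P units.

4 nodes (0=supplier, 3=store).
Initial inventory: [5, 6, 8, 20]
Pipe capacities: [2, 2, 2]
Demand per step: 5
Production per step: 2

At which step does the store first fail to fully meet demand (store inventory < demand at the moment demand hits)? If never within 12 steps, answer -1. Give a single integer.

Step 1: demand=5,sold=5 ship[2->3]=2 ship[1->2]=2 ship[0->1]=2 prod=2 -> [5 6 8 17]
Step 2: demand=5,sold=5 ship[2->3]=2 ship[1->2]=2 ship[0->1]=2 prod=2 -> [5 6 8 14]
Step 3: demand=5,sold=5 ship[2->3]=2 ship[1->2]=2 ship[0->1]=2 prod=2 -> [5 6 8 11]
Step 4: demand=5,sold=5 ship[2->3]=2 ship[1->2]=2 ship[0->1]=2 prod=2 -> [5 6 8 8]
Step 5: demand=5,sold=5 ship[2->3]=2 ship[1->2]=2 ship[0->1]=2 prod=2 -> [5 6 8 5]
Step 6: demand=5,sold=5 ship[2->3]=2 ship[1->2]=2 ship[0->1]=2 prod=2 -> [5 6 8 2]
Step 7: demand=5,sold=2 ship[2->3]=2 ship[1->2]=2 ship[0->1]=2 prod=2 -> [5 6 8 2]
Step 8: demand=5,sold=2 ship[2->3]=2 ship[1->2]=2 ship[0->1]=2 prod=2 -> [5 6 8 2]
Step 9: demand=5,sold=2 ship[2->3]=2 ship[1->2]=2 ship[0->1]=2 prod=2 -> [5 6 8 2]
Step 10: demand=5,sold=2 ship[2->3]=2 ship[1->2]=2 ship[0->1]=2 prod=2 -> [5 6 8 2]
Step 11: demand=5,sold=2 ship[2->3]=2 ship[1->2]=2 ship[0->1]=2 prod=2 -> [5 6 8 2]
Step 12: demand=5,sold=2 ship[2->3]=2 ship[1->2]=2 ship[0->1]=2 prod=2 -> [5 6 8 2]
First stockout at step 7

7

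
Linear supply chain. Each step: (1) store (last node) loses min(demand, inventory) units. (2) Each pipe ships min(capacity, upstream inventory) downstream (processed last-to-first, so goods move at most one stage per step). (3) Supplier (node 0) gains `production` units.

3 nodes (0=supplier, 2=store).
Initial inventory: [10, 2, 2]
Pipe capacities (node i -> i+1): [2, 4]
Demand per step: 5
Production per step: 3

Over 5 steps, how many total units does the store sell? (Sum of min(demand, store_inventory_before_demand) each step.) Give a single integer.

Answer: 10

Derivation:
Step 1: sold=2 (running total=2) -> [11 2 2]
Step 2: sold=2 (running total=4) -> [12 2 2]
Step 3: sold=2 (running total=6) -> [13 2 2]
Step 4: sold=2 (running total=8) -> [14 2 2]
Step 5: sold=2 (running total=10) -> [15 2 2]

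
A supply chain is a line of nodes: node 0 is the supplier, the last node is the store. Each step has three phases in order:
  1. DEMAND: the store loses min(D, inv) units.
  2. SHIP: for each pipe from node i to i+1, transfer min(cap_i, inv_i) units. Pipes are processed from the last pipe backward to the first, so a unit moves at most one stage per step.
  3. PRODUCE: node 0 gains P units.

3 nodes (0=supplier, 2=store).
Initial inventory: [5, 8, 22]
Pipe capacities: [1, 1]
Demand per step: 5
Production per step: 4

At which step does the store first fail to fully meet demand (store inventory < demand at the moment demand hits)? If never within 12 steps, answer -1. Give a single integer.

Step 1: demand=5,sold=5 ship[1->2]=1 ship[0->1]=1 prod=4 -> [8 8 18]
Step 2: demand=5,sold=5 ship[1->2]=1 ship[0->1]=1 prod=4 -> [11 8 14]
Step 3: demand=5,sold=5 ship[1->2]=1 ship[0->1]=1 prod=4 -> [14 8 10]
Step 4: demand=5,sold=5 ship[1->2]=1 ship[0->1]=1 prod=4 -> [17 8 6]
Step 5: demand=5,sold=5 ship[1->2]=1 ship[0->1]=1 prod=4 -> [20 8 2]
Step 6: demand=5,sold=2 ship[1->2]=1 ship[0->1]=1 prod=4 -> [23 8 1]
Step 7: demand=5,sold=1 ship[1->2]=1 ship[0->1]=1 prod=4 -> [26 8 1]
Step 8: demand=5,sold=1 ship[1->2]=1 ship[0->1]=1 prod=4 -> [29 8 1]
Step 9: demand=5,sold=1 ship[1->2]=1 ship[0->1]=1 prod=4 -> [32 8 1]
Step 10: demand=5,sold=1 ship[1->2]=1 ship[0->1]=1 prod=4 -> [35 8 1]
Step 11: demand=5,sold=1 ship[1->2]=1 ship[0->1]=1 prod=4 -> [38 8 1]
Step 12: demand=5,sold=1 ship[1->2]=1 ship[0->1]=1 prod=4 -> [41 8 1]
First stockout at step 6

6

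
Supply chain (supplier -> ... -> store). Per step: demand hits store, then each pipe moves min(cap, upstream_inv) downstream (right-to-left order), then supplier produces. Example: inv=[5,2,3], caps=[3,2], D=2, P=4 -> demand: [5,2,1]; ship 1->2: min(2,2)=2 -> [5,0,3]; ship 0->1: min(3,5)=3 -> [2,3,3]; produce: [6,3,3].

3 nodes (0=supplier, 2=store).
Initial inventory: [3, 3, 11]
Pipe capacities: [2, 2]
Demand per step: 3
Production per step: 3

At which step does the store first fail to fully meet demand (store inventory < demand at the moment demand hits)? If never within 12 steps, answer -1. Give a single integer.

Step 1: demand=3,sold=3 ship[1->2]=2 ship[0->1]=2 prod=3 -> [4 3 10]
Step 2: demand=3,sold=3 ship[1->2]=2 ship[0->1]=2 prod=3 -> [5 3 9]
Step 3: demand=3,sold=3 ship[1->2]=2 ship[0->1]=2 prod=3 -> [6 3 8]
Step 4: demand=3,sold=3 ship[1->2]=2 ship[0->1]=2 prod=3 -> [7 3 7]
Step 5: demand=3,sold=3 ship[1->2]=2 ship[0->1]=2 prod=3 -> [8 3 6]
Step 6: demand=3,sold=3 ship[1->2]=2 ship[0->1]=2 prod=3 -> [9 3 5]
Step 7: demand=3,sold=3 ship[1->2]=2 ship[0->1]=2 prod=3 -> [10 3 4]
Step 8: demand=3,sold=3 ship[1->2]=2 ship[0->1]=2 prod=3 -> [11 3 3]
Step 9: demand=3,sold=3 ship[1->2]=2 ship[0->1]=2 prod=3 -> [12 3 2]
Step 10: demand=3,sold=2 ship[1->2]=2 ship[0->1]=2 prod=3 -> [13 3 2]
Step 11: demand=3,sold=2 ship[1->2]=2 ship[0->1]=2 prod=3 -> [14 3 2]
Step 12: demand=3,sold=2 ship[1->2]=2 ship[0->1]=2 prod=3 -> [15 3 2]
First stockout at step 10

10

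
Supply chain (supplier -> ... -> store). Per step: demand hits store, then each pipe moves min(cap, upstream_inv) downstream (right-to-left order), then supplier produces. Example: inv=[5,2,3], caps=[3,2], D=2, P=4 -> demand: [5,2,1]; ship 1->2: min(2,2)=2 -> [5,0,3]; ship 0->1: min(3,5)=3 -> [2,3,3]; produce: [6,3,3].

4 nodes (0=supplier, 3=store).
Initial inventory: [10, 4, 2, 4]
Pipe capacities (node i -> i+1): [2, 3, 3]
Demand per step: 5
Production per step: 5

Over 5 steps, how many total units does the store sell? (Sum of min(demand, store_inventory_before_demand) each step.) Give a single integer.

Step 1: sold=4 (running total=4) -> [13 3 3 2]
Step 2: sold=2 (running total=6) -> [16 2 3 3]
Step 3: sold=3 (running total=9) -> [19 2 2 3]
Step 4: sold=3 (running total=12) -> [22 2 2 2]
Step 5: sold=2 (running total=14) -> [25 2 2 2]

Answer: 14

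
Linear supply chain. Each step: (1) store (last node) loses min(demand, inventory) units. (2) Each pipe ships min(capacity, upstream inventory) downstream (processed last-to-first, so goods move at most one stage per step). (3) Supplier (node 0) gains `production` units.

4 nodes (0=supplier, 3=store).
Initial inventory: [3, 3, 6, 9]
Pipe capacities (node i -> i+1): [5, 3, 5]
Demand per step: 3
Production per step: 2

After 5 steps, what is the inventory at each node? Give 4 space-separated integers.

Step 1: demand=3,sold=3 ship[2->3]=5 ship[1->2]=3 ship[0->1]=3 prod=2 -> inv=[2 3 4 11]
Step 2: demand=3,sold=3 ship[2->3]=4 ship[1->2]=3 ship[0->1]=2 prod=2 -> inv=[2 2 3 12]
Step 3: demand=3,sold=3 ship[2->3]=3 ship[1->2]=2 ship[0->1]=2 prod=2 -> inv=[2 2 2 12]
Step 4: demand=3,sold=3 ship[2->3]=2 ship[1->2]=2 ship[0->1]=2 prod=2 -> inv=[2 2 2 11]
Step 5: demand=3,sold=3 ship[2->3]=2 ship[1->2]=2 ship[0->1]=2 prod=2 -> inv=[2 2 2 10]

2 2 2 10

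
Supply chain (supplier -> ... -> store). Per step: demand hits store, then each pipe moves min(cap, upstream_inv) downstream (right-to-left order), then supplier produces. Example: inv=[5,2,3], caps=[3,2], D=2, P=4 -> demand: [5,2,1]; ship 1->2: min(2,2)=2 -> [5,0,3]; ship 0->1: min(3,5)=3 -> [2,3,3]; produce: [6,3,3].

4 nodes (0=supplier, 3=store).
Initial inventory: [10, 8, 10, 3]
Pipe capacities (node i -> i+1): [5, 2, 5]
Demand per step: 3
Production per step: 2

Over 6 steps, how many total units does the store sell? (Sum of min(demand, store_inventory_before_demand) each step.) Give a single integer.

Answer: 18

Derivation:
Step 1: sold=3 (running total=3) -> [7 11 7 5]
Step 2: sold=3 (running total=6) -> [4 14 4 7]
Step 3: sold=3 (running total=9) -> [2 16 2 8]
Step 4: sold=3 (running total=12) -> [2 16 2 7]
Step 5: sold=3 (running total=15) -> [2 16 2 6]
Step 6: sold=3 (running total=18) -> [2 16 2 5]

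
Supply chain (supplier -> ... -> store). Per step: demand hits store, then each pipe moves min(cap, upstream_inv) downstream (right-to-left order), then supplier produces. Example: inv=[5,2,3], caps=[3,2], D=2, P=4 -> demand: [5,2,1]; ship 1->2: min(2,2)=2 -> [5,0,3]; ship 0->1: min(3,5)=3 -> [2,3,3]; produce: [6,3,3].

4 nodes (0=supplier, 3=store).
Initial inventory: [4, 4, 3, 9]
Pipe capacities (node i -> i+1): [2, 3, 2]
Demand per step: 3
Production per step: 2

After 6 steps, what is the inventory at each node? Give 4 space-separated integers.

Step 1: demand=3,sold=3 ship[2->3]=2 ship[1->2]=3 ship[0->1]=2 prod=2 -> inv=[4 3 4 8]
Step 2: demand=3,sold=3 ship[2->3]=2 ship[1->2]=3 ship[0->1]=2 prod=2 -> inv=[4 2 5 7]
Step 3: demand=3,sold=3 ship[2->3]=2 ship[1->2]=2 ship[0->1]=2 prod=2 -> inv=[4 2 5 6]
Step 4: demand=3,sold=3 ship[2->3]=2 ship[1->2]=2 ship[0->1]=2 prod=2 -> inv=[4 2 5 5]
Step 5: demand=3,sold=3 ship[2->3]=2 ship[1->2]=2 ship[0->1]=2 prod=2 -> inv=[4 2 5 4]
Step 6: demand=3,sold=3 ship[2->3]=2 ship[1->2]=2 ship[0->1]=2 prod=2 -> inv=[4 2 5 3]

4 2 5 3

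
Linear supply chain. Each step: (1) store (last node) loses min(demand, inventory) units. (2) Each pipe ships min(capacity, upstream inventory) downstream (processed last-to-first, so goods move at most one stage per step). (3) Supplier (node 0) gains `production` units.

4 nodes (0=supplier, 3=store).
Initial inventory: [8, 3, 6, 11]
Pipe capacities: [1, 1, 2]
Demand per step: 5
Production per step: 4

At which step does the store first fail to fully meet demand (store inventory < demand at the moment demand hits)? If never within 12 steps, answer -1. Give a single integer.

Step 1: demand=5,sold=5 ship[2->3]=2 ship[1->2]=1 ship[0->1]=1 prod=4 -> [11 3 5 8]
Step 2: demand=5,sold=5 ship[2->3]=2 ship[1->2]=1 ship[0->1]=1 prod=4 -> [14 3 4 5]
Step 3: demand=5,sold=5 ship[2->3]=2 ship[1->2]=1 ship[0->1]=1 prod=4 -> [17 3 3 2]
Step 4: demand=5,sold=2 ship[2->3]=2 ship[1->2]=1 ship[0->1]=1 prod=4 -> [20 3 2 2]
Step 5: demand=5,sold=2 ship[2->3]=2 ship[1->2]=1 ship[0->1]=1 prod=4 -> [23 3 1 2]
Step 6: demand=5,sold=2 ship[2->3]=1 ship[1->2]=1 ship[0->1]=1 prod=4 -> [26 3 1 1]
Step 7: demand=5,sold=1 ship[2->3]=1 ship[1->2]=1 ship[0->1]=1 prod=4 -> [29 3 1 1]
Step 8: demand=5,sold=1 ship[2->3]=1 ship[1->2]=1 ship[0->1]=1 prod=4 -> [32 3 1 1]
Step 9: demand=5,sold=1 ship[2->3]=1 ship[1->2]=1 ship[0->1]=1 prod=4 -> [35 3 1 1]
Step 10: demand=5,sold=1 ship[2->3]=1 ship[1->2]=1 ship[0->1]=1 prod=4 -> [38 3 1 1]
Step 11: demand=5,sold=1 ship[2->3]=1 ship[1->2]=1 ship[0->1]=1 prod=4 -> [41 3 1 1]
Step 12: demand=5,sold=1 ship[2->3]=1 ship[1->2]=1 ship[0->1]=1 prod=4 -> [44 3 1 1]
First stockout at step 4

4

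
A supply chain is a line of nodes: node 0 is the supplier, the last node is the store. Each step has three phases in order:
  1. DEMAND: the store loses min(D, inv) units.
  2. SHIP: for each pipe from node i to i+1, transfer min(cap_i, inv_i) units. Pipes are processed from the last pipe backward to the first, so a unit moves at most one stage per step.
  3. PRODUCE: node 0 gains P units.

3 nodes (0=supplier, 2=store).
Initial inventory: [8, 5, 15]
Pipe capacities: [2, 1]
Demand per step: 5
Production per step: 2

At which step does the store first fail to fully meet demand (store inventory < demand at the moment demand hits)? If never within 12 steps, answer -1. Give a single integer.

Step 1: demand=5,sold=5 ship[1->2]=1 ship[0->1]=2 prod=2 -> [8 6 11]
Step 2: demand=5,sold=5 ship[1->2]=1 ship[0->1]=2 prod=2 -> [8 7 7]
Step 3: demand=5,sold=5 ship[1->2]=1 ship[0->1]=2 prod=2 -> [8 8 3]
Step 4: demand=5,sold=3 ship[1->2]=1 ship[0->1]=2 prod=2 -> [8 9 1]
Step 5: demand=5,sold=1 ship[1->2]=1 ship[0->1]=2 prod=2 -> [8 10 1]
Step 6: demand=5,sold=1 ship[1->2]=1 ship[0->1]=2 prod=2 -> [8 11 1]
Step 7: demand=5,sold=1 ship[1->2]=1 ship[0->1]=2 prod=2 -> [8 12 1]
Step 8: demand=5,sold=1 ship[1->2]=1 ship[0->1]=2 prod=2 -> [8 13 1]
Step 9: demand=5,sold=1 ship[1->2]=1 ship[0->1]=2 prod=2 -> [8 14 1]
Step 10: demand=5,sold=1 ship[1->2]=1 ship[0->1]=2 prod=2 -> [8 15 1]
Step 11: demand=5,sold=1 ship[1->2]=1 ship[0->1]=2 prod=2 -> [8 16 1]
Step 12: demand=5,sold=1 ship[1->2]=1 ship[0->1]=2 prod=2 -> [8 17 1]
First stockout at step 4

4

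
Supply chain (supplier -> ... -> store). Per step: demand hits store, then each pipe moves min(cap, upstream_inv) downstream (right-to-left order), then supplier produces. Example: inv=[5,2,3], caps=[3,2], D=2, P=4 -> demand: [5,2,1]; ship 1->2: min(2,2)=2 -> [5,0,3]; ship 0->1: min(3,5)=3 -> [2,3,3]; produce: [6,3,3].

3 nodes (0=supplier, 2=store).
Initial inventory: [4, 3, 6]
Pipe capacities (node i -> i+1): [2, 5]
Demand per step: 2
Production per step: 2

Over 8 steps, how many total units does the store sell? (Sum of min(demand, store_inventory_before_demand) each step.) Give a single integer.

Step 1: sold=2 (running total=2) -> [4 2 7]
Step 2: sold=2 (running total=4) -> [4 2 7]
Step 3: sold=2 (running total=6) -> [4 2 7]
Step 4: sold=2 (running total=8) -> [4 2 7]
Step 5: sold=2 (running total=10) -> [4 2 7]
Step 6: sold=2 (running total=12) -> [4 2 7]
Step 7: sold=2 (running total=14) -> [4 2 7]
Step 8: sold=2 (running total=16) -> [4 2 7]

Answer: 16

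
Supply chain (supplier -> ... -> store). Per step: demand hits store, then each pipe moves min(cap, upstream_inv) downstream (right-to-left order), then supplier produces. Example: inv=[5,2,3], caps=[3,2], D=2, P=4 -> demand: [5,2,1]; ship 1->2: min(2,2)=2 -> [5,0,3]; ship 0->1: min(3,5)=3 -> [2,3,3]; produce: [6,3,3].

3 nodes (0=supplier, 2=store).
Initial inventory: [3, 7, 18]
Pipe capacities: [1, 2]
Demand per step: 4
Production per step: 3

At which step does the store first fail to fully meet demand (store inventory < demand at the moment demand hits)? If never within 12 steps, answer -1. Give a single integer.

Step 1: demand=4,sold=4 ship[1->2]=2 ship[0->1]=1 prod=3 -> [5 6 16]
Step 2: demand=4,sold=4 ship[1->2]=2 ship[0->1]=1 prod=3 -> [7 5 14]
Step 3: demand=4,sold=4 ship[1->2]=2 ship[0->1]=1 prod=3 -> [9 4 12]
Step 4: demand=4,sold=4 ship[1->2]=2 ship[0->1]=1 prod=3 -> [11 3 10]
Step 5: demand=4,sold=4 ship[1->2]=2 ship[0->1]=1 prod=3 -> [13 2 8]
Step 6: demand=4,sold=4 ship[1->2]=2 ship[0->1]=1 prod=3 -> [15 1 6]
Step 7: demand=4,sold=4 ship[1->2]=1 ship[0->1]=1 prod=3 -> [17 1 3]
Step 8: demand=4,sold=3 ship[1->2]=1 ship[0->1]=1 prod=3 -> [19 1 1]
Step 9: demand=4,sold=1 ship[1->2]=1 ship[0->1]=1 prod=3 -> [21 1 1]
Step 10: demand=4,sold=1 ship[1->2]=1 ship[0->1]=1 prod=3 -> [23 1 1]
Step 11: demand=4,sold=1 ship[1->2]=1 ship[0->1]=1 prod=3 -> [25 1 1]
Step 12: demand=4,sold=1 ship[1->2]=1 ship[0->1]=1 prod=3 -> [27 1 1]
First stockout at step 8

8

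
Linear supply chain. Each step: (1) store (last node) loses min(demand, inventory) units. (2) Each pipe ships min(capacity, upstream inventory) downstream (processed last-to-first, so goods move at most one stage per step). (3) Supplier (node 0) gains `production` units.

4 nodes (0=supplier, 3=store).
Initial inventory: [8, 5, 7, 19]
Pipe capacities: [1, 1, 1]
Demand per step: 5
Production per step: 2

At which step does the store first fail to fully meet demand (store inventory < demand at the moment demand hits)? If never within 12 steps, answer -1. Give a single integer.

Step 1: demand=5,sold=5 ship[2->3]=1 ship[1->2]=1 ship[0->1]=1 prod=2 -> [9 5 7 15]
Step 2: demand=5,sold=5 ship[2->3]=1 ship[1->2]=1 ship[0->1]=1 prod=2 -> [10 5 7 11]
Step 3: demand=5,sold=5 ship[2->3]=1 ship[1->2]=1 ship[0->1]=1 prod=2 -> [11 5 7 7]
Step 4: demand=5,sold=5 ship[2->3]=1 ship[1->2]=1 ship[0->1]=1 prod=2 -> [12 5 7 3]
Step 5: demand=5,sold=3 ship[2->3]=1 ship[1->2]=1 ship[0->1]=1 prod=2 -> [13 5 7 1]
Step 6: demand=5,sold=1 ship[2->3]=1 ship[1->2]=1 ship[0->1]=1 prod=2 -> [14 5 7 1]
Step 7: demand=5,sold=1 ship[2->3]=1 ship[1->2]=1 ship[0->1]=1 prod=2 -> [15 5 7 1]
Step 8: demand=5,sold=1 ship[2->3]=1 ship[1->2]=1 ship[0->1]=1 prod=2 -> [16 5 7 1]
Step 9: demand=5,sold=1 ship[2->3]=1 ship[1->2]=1 ship[0->1]=1 prod=2 -> [17 5 7 1]
Step 10: demand=5,sold=1 ship[2->3]=1 ship[1->2]=1 ship[0->1]=1 prod=2 -> [18 5 7 1]
Step 11: demand=5,sold=1 ship[2->3]=1 ship[1->2]=1 ship[0->1]=1 prod=2 -> [19 5 7 1]
Step 12: demand=5,sold=1 ship[2->3]=1 ship[1->2]=1 ship[0->1]=1 prod=2 -> [20 5 7 1]
First stockout at step 5

5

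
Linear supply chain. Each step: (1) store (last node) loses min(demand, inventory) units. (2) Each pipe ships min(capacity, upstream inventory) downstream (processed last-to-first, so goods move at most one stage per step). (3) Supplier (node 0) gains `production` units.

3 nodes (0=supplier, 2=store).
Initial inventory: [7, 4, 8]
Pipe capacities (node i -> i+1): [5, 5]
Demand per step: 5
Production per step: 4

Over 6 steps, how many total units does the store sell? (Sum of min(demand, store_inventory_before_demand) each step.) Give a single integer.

Answer: 30

Derivation:
Step 1: sold=5 (running total=5) -> [6 5 7]
Step 2: sold=5 (running total=10) -> [5 5 7]
Step 3: sold=5 (running total=15) -> [4 5 7]
Step 4: sold=5 (running total=20) -> [4 4 7]
Step 5: sold=5 (running total=25) -> [4 4 6]
Step 6: sold=5 (running total=30) -> [4 4 5]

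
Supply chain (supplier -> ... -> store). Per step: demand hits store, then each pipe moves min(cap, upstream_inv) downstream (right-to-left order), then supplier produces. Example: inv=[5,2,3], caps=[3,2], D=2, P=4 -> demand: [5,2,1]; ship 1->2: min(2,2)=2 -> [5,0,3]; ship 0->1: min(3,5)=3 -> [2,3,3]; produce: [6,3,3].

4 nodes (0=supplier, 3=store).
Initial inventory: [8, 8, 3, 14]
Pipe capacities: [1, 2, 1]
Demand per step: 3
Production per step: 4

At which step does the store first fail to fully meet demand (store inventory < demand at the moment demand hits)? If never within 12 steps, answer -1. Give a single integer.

Step 1: demand=3,sold=3 ship[2->3]=1 ship[1->2]=2 ship[0->1]=1 prod=4 -> [11 7 4 12]
Step 2: demand=3,sold=3 ship[2->3]=1 ship[1->2]=2 ship[0->1]=1 prod=4 -> [14 6 5 10]
Step 3: demand=3,sold=3 ship[2->3]=1 ship[1->2]=2 ship[0->1]=1 prod=4 -> [17 5 6 8]
Step 4: demand=3,sold=3 ship[2->3]=1 ship[1->2]=2 ship[0->1]=1 prod=4 -> [20 4 7 6]
Step 5: demand=3,sold=3 ship[2->3]=1 ship[1->2]=2 ship[0->1]=1 prod=4 -> [23 3 8 4]
Step 6: demand=3,sold=3 ship[2->3]=1 ship[1->2]=2 ship[0->1]=1 prod=4 -> [26 2 9 2]
Step 7: demand=3,sold=2 ship[2->3]=1 ship[1->2]=2 ship[0->1]=1 prod=4 -> [29 1 10 1]
Step 8: demand=3,sold=1 ship[2->3]=1 ship[1->2]=1 ship[0->1]=1 prod=4 -> [32 1 10 1]
Step 9: demand=3,sold=1 ship[2->3]=1 ship[1->2]=1 ship[0->1]=1 prod=4 -> [35 1 10 1]
Step 10: demand=3,sold=1 ship[2->3]=1 ship[1->2]=1 ship[0->1]=1 prod=4 -> [38 1 10 1]
Step 11: demand=3,sold=1 ship[2->3]=1 ship[1->2]=1 ship[0->1]=1 prod=4 -> [41 1 10 1]
Step 12: demand=3,sold=1 ship[2->3]=1 ship[1->2]=1 ship[0->1]=1 prod=4 -> [44 1 10 1]
First stockout at step 7

7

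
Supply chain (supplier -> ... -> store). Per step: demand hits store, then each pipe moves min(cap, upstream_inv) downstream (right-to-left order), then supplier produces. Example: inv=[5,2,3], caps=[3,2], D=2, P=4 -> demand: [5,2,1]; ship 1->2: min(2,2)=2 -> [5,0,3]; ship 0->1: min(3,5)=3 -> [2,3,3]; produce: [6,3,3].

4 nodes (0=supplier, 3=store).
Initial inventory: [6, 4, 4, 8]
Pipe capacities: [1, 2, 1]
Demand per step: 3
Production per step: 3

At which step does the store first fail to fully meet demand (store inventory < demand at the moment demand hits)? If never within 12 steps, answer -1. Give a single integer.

Step 1: demand=3,sold=3 ship[2->3]=1 ship[1->2]=2 ship[0->1]=1 prod=3 -> [8 3 5 6]
Step 2: demand=3,sold=3 ship[2->3]=1 ship[1->2]=2 ship[0->1]=1 prod=3 -> [10 2 6 4]
Step 3: demand=3,sold=3 ship[2->3]=1 ship[1->2]=2 ship[0->1]=1 prod=3 -> [12 1 7 2]
Step 4: demand=3,sold=2 ship[2->3]=1 ship[1->2]=1 ship[0->1]=1 prod=3 -> [14 1 7 1]
Step 5: demand=3,sold=1 ship[2->3]=1 ship[1->2]=1 ship[0->1]=1 prod=3 -> [16 1 7 1]
Step 6: demand=3,sold=1 ship[2->3]=1 ship[1->2]=1 ship[0->1]=1 prod=3 -> [18 1 7 1]
Step 7: demand=3,sold=1 ship[2->3]=1 ship[1->2]=1 ship[0->1]=1 prod=3 -> [20 1 7 1]
Step 8: demand=3,sold=1 ship[2->3]=1 ship[1->2]=1 ship[0->1]=1 prod=3 -> [22 1 7 1]
Step 9: demand=3,sold=1 ship[2->3]=1 ship[1->2]=1 ship[0->1]=1 prod=3 -> [24 1 7 1]
Step 10: demand=3,sold=1 ship[2->3]=1 ship[1->2]=1 ship[0->1]=1 prod=3 -> [26 1 7 1]
Step 11: demand=3,sold=1 ship[2->3]=1 ship[1->2]=1 ship[0->1]=1 prod=3 -> [28 1 7 1]
Step 12: demand=3,sold=1 ship[2->3]=1 ship[1->2]=1 ship[0->1]=1 prod=3 -> [30 1 7 1]
First stockout at step 4

4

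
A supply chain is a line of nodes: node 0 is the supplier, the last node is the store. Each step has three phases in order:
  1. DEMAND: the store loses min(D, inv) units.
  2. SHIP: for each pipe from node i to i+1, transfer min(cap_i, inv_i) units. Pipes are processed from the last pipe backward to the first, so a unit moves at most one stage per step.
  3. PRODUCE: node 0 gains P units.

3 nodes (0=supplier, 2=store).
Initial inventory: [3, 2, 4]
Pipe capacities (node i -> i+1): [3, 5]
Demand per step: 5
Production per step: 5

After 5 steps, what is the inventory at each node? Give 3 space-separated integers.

Step 1: demand=5,sold=4 ship[1->2]=2 ship[0->1]=3 prod=5 -> inv=[5 3 2]
Step 2: demand=5,sold=2 ship[1->2]=3 ship[0->1]=3 prod=5 -> inv=[7 3 3]
Step 3: demand=5,sold=3 ship[1->2]=3 ship[0->1]=3 prod=5 -> inv=[9 3 3]
Step 4: demand=5,sold=3 ship[1->2]=3 ship[0->1]=3 prod=5 -> inv=[11 3 3]
Step 5: demand=5,sold=3 ship[1->2]=3 ship[0->1]=3 prod=5 -> inv=[13 3 3]

13 3 3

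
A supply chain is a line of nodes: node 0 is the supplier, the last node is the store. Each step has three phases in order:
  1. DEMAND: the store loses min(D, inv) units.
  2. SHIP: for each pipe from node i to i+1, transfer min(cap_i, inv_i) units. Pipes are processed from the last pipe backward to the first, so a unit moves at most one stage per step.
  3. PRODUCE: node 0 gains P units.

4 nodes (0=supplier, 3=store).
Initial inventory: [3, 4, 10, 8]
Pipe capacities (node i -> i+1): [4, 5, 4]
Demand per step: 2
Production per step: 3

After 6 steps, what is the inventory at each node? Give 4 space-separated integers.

Step 1: demand=2,sold=2 ship[2->3]=4 ship[1->2]=4 ship[0->1]=3 prod=3 -> inv=[3 3 10 10]
Step 2: demand=2,sold=2 ship[2->3]=4 ship[1->2]=3 ship[0->1]=3 prod=3 -> inv=[3 3 9 12]
Step 3: demand=2,sold=2 ship[2->3]=4 ship[1->2]=3 ship[0->1]=3 prod=3 -> inv=[3 3 8 14]
Step 4: demand=2,sold=2 ship[2->3]=4 ship[1->2]=3 ship[0->1]=3 prod=3 -> inv=[3 3 7 16]
Step 5: demand=2,sold=2 ship[2->3]=4 ship[1->2]=3 ship[0->1]=3 prod=3 -> inv=[3 3 6 18]
Step 6: demand=2,sold=2 ship[2->3]=4 ship[1->2]=3 ship[0->1]=3 prod=3 -> inv=[3 3 5 20]

3 3 5 20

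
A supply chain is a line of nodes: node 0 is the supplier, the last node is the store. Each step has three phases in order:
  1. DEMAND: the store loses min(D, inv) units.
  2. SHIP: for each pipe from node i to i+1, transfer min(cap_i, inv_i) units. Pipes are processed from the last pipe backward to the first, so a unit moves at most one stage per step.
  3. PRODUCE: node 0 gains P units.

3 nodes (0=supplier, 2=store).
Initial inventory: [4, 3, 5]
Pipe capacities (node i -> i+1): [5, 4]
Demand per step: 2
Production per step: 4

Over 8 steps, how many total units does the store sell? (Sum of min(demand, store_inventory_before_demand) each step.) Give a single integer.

Answer: 16

Derivation:
Step 1: sold=2 (running total=2) -> [4 4 6]
Step 2: sold=2 (running total=4) -> [4 4 8]
Step 3: sold=2 (running total=6) -> [4 4 10]
Step 4: sold=2 (running total=8) -> [4 4 12]
Step 5: sold=2 (running total=10) -> [4 4 14]
Step 6: sold=2 (running total=12) -> [4 4 16]
Step 7: sold=2 (running total=14) -> [4 4 18]
Step 8: sold=2 (running total=16) -> [4 4 20]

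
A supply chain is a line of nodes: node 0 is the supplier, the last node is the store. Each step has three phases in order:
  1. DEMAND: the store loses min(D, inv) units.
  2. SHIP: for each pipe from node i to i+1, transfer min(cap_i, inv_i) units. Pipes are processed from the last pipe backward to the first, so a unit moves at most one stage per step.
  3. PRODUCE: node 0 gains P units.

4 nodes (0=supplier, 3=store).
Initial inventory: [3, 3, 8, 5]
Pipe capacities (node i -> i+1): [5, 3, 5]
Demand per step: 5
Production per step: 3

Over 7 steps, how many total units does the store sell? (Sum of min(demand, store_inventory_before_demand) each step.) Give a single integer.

Step 1: sold=5 (running total=5) -> [3 3 6 5]
Step 2: sold=5 (running total=10) -> [3 3 4 5]
Step 3: sold=5 (running total=15) -> [3 3 3 4]
Step 4: sold=4 (running total=19) -> [3 3 3 3]
Step 5: sold=3 (running total=22) -> [3 3 3 3]
Step 6: sold=3 (running total=25) -> [3 3 3 3]
Step 7: sold=3 (running total=28) -> [3 3 3 3]

Answer: 28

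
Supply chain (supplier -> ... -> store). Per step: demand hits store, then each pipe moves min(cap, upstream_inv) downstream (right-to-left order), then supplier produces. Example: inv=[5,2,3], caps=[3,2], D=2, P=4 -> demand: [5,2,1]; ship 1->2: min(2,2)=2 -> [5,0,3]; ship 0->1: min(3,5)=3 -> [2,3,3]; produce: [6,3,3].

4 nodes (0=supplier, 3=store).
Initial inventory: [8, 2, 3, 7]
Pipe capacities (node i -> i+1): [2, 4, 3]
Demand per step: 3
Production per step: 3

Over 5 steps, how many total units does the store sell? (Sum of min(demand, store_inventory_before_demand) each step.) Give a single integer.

Step 1: sold=3 (running total=3) -> [9 2 2 7]
Step 2: sold=3 (running total=6) -> [10 2 2 6]
Step 3: sold=3 (running total=9) -> [11 2 2 5]
Step 4: sold=3 (running total=12) -> [12 2 2 4]
Step 5: sold=3 (running total=15) -> [13 2 2 3]

Answer: 15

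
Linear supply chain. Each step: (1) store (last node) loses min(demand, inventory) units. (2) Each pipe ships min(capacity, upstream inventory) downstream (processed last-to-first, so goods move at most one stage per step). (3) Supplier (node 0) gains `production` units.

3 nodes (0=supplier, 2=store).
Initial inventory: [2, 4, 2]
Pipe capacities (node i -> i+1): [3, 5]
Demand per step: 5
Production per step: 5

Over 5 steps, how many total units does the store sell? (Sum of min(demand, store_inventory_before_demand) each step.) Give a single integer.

Answer: 14

Derivation:
Step 1: sold=2 (running total=2) -> [5 2 4]
Step 2: sold=4 (running total=6) -> [7 3 2]
Step 3: sold=2 (running total=8) -> [9 3 3]
Step 4: sold=3 (running total=11) -> [11 3 3]
Step 5: sold=3 (running total=14) -> [13 3 3]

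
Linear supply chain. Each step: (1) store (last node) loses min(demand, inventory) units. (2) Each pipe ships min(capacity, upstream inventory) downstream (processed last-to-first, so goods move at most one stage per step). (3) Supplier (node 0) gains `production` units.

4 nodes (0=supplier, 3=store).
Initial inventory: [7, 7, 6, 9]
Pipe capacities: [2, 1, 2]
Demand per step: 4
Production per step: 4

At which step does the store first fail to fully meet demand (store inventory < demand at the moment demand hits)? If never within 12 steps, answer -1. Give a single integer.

Step 1: demand=4,sold=4 ship[2->3]=2 ship[1->2]=1 ship[0->1]=2 prod=4 -> [9 8 5 7]
Step 2: demand=4,sold=4 ship[2->3]=2 ship[1->2]=1 ship[0->1]=2 prod=4 -> [11 9 4 5]
Step 3: demand=4,sold=4 ship[2->3]=2 ship[1->2]=1 ship[0->1]=2 prod=4 -> [13 10 3 3]
Step 4: demand=4,sold=3 ship[2->3]=2 ship[1->2]=1 ship[0->1]=2 prod=4 -> [15 11 2 2]
Step 5: demand=4,sold=2 ship[2->3]=2 ship[1->2]=1 ship[0->1]=2 prod=4 -> [17 12 1 2]
Step 6: demand=4,sold=2 ship[2->3]=1 ship[1->2]=1 ship[0->1]=2 prod=4 -> [19 13 1 1]
Step 7: demand=4,sold=1 ship[2->3]=1 ship[1->2]=1 ship[0->1]=2 prod=4 -> [21 14 1 1]
Step 8: demand=4,sold=1 ship[2->3]=1 ship[1->2]=1 ship[0->1]=2 prod=4 -> [23 15 1 1]
Step 9: demand=4,sold=1 ship[2->3]=1 ship[1->2]=1 ship[0->1]=2 prod=4 -> [25 16 1 1]
Step 10: demand=4,sold=1 ship[2->3]=1 ship[1->2]=1 ship[0->1]=2 prod=4 -> [27 17 1 1]
Step 11: demand=4,sold=1 ship[2->3]=1 ship[1->2]=1 ship[0->1]=2 prod=4 -> [29 18 1 1]
Step 12: demand=4,sold=1 ship[2->3]=1 ship[1->2]=1 ship[0->1]=2 prod=4 -> [31 19 1 1]
First stockout at step 4

4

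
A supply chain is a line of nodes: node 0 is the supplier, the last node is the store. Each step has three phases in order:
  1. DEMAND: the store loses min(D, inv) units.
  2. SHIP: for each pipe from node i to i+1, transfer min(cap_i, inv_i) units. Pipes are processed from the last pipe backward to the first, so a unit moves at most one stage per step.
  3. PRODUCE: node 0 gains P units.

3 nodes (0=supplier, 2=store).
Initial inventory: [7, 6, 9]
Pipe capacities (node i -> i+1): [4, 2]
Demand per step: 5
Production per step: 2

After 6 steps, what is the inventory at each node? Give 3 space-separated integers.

Step 1: demand=5,sold=5 ship[1->2]=2 ship[0->1]=4 prod=2 -> inv=[5 8 6]
Step 2: demand=5,sold=5 ship[1->2]=2 ship[0->1]=4 prod=2 -> inv=[3 10 3]
Step 3: demand=5,sold=3 ship[1->2]=2 ship[0->1]=3 prod=2 -> inv=[2 11 2]
Step 4: demand=5,sold=2 ship[1->2]=2 ship[0->1]=2 prod=2 -> inv=[2 11 2]
Step 5: demand=5,sold=2 ship[1->2]=2 ship[0->1]=2 prod=2 -> inv=[2 11 2]
Step 6: demand=5,sold=2 ship[1->2]=2 ship[0->1]=2 prod=2 -> inv=[2 11 2]

2 11 2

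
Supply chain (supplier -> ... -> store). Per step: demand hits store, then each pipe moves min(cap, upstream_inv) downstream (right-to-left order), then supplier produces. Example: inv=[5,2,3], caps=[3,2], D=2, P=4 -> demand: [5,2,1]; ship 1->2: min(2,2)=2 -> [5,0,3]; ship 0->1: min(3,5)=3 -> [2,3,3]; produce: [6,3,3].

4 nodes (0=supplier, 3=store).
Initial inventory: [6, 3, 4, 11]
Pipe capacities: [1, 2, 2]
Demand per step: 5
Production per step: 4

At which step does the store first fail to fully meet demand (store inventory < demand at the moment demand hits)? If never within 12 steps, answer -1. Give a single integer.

Step 1: demand=5,sold=5 ship[2->3]=2 ship[1->2]=2 ship[0->1]=1 prod=4 -> [9 2 4 8]
Step 2: demand=5,sold=5 ship[2->3]=2 ship[1->2]=2 ship[0->1]=1 prod=4 -> [12 1 4 5]
Step 3: demand=5,sold=5 ship[2->3]=2 ship[1->2]=1 ship[0->1]=1 prod=4 -> [15 1 3 2]
Step 4: demand=5,sold=2 ship[2->3]=2 ship[1->2]=1 ship[0->1]=1 prod=4 -> [18 1 2 2]
Step 5: demand=5,sold=2 ship[2->3]=2 ship[1->2]=1 ship[0->1]=1 prod=4 -> [21 1 1 2]
Step 6: demand=5,sold=2 ship[2->3]=1 ship[1->2]=1 ship[0->1]=1 prod=4 -> [24 1 1 1]
Step 7: demand=5,sold=1 ship[2->3]=1 ship[1->2]=1 ship[0->1]=1 prod=4 -> [27 1 1 1]
Step 8: demand=5,sold=1 ship[2->3]=1 ship[1->2]=1 ship[0->1]=1 prod=4 -> [30 1 1 1]
Step 9: demand=5,sold=1 ship[2->3]=1 ship[1->2]=1 ship[0->1]=1 prod=4 -> [33 1 1 1]
Step 10: demand=5,sold=1 ship[2->3]=1 ship[1->2]=1 ship[0->1]=1 prod=4 -> [36 1 1 1]
Step 11: demand=5,sold=1 ship[2->3]=1 ship[1->2]=1 ship[0->1]=1 prod=4 -> [39 1 1 1]
Step 12: demand=5,sold=1 ship[2->3]=1 ship[1->2]=1 ship[0->1]=1 prod=4 -> [42 1 1 1]
First stockout at step 4

4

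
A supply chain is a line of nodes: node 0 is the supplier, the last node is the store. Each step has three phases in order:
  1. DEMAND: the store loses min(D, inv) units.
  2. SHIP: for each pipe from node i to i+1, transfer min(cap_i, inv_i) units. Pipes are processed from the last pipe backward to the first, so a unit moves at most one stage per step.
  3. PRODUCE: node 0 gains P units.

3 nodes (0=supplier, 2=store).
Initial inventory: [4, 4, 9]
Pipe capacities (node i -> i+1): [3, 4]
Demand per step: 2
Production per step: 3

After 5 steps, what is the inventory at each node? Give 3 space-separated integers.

Step 1: demand=2,sold=2 ship[1->2]=4 ship[0->1]=3 prod=3 -> inv=[4 3 11]
Step 2: demand=2,sold=2 ship[1->2]=3 ship[0->1]=3 prod=3 -> inv=[4 3 12]
Step 3: demand=2,sold=2 ship[1->2]=3 ship[0->1]=3 prod=3 -> inv=[4 3 13]
Step 4: demand=2,sold=2 ship[1->2]=3 ship[0->1]=3 prod=3 -> inv=[4 3 14]
Step 5: demand=2,sold=2 ship[1->2]=3 ship[0->1]=3 prod=3 -> inv=[4 3 15]

4 3 15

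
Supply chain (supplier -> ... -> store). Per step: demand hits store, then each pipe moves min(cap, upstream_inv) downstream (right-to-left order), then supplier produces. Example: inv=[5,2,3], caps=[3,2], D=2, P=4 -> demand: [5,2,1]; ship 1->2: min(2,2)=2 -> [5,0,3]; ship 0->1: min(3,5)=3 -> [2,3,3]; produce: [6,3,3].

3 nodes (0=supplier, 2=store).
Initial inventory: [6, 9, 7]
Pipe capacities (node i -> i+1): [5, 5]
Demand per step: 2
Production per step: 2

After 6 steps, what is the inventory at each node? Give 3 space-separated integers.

Step 1: demand=2,sold=2 ship[1->2]=5 ship[0->1]=5 prod=2 -> inv=[3 9 10]
Step 2: demand=2,sold=2 ship[1->2]=5 ship[0->1]=3 prod=2 -> inv=[2 7 13]
Step 3: demand=2,sold=2 ship[1->2]=5 ship[0->1]=2 prod=2 -> inv=[2 4 16]
Step 4: demand=2,sold=2 ship[1->2]=4 ship[0->1]=2 prod=2 -> inv=[2 2 18]
Step 5: demand=2,sold=2 ship[1->2]=2 ship[0->1]=2 prod=2 -> inv=[2 2 18]
Step 6: demand=2,sold=2 ship[1->2]=2 ship[0->1]=2 prod=2 -> inv=[2 2 18]

2 2 18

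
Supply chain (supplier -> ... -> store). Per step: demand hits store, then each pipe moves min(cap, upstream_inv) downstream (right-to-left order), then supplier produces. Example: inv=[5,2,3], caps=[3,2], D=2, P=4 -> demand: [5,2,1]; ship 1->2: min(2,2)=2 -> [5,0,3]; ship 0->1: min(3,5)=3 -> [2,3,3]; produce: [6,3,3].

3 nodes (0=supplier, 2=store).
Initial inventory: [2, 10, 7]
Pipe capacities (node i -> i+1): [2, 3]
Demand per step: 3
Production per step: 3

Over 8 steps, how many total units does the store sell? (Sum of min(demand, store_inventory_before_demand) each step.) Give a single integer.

Step 1: sold=3 (running total=3) -> [3 9 7]
Step 2: sold=3 (running total=6) -> [4 8 7]
Step 3: sold=3 (running total=9) -> [5 7 7]
Step 4: sold=3 (running total=12) -> [6 6 7]
Step 5: sold=3 (running total=15) -> [7 5 7]
Step 6: sold=3 (running total=18) -> [8 4 7]
Step 7: sold=3 (running total=21) -> [9 3 7]
Step 8: sold=3 (running total=24) -> [10 2 7]

Answer: 24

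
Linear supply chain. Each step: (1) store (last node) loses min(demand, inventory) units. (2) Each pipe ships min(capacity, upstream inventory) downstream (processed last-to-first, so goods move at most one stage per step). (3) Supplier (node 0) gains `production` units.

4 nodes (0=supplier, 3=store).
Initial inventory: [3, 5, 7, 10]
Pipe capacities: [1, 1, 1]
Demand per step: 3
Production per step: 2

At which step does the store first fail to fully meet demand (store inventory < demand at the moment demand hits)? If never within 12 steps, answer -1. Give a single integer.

Step 1: demand=3,sold=3 ship[2->3]=1 ship[1->2]=1 ship[0->1]=1 prod=2 -> [4 5 7 8]
Step 2: demand=3,sold=3 ship[2->3]=1 ship[1->2]=1 ship[0->1]=1 prod=2 -> [5 5 7 6]
Step 3: demand=3,sold=3 ship[2->3]=1 ship[1->2]=1 ship[0->1]=1 prod=2 -> [6 5 7 4]
Step 4: demand=3,sold=3 ship[2->3]=1 ship[1->2]=1 ship[0->1]=1 prod=2 -> [7 5 7 2]
Step 5: demand=3,sold=2 ship[2->3]=1 ship[1->2]=1 ship[0->1]=1 prod=2 -> [8 5 7 1]
Step 6: demand=3,sold=1 ship[2->3]=1 ship[1->2]=1 ship[0->1]=1 prod=2 -> [9 5 7 1]
Step 7: demand=3,sold=1 ship[2->3]=1 ship[1->2]=1 ship[0->1]=1 prod=2 -> [10 5 7 1]
Step 8: demand=3,sold=1 ship[2->3]=1 ship[1->2]=1 ship[0->1]=1 prod=2 -> [11 5 7 1]
Step 9: demand=3,sold=1 ship[2->3]=1 ship[1->2]=1 ship[0->1]=1 prod=2 -> [12 5 7 1]
Step 10: demand=3,sold=1 ship[2->3]=1 ship[1->2]=1 ship[0->1]=1 prod=2 -> [13 5 7 1]
Step 11: demand=3,sold=1 ship[2->3]=1 ship[1->2]=1 ship[0->1]=1 prod=2 -> [14 5 7 1]
Step 12: demand=3,sold=1 ship[2->3]=1 ship[1->2]=1 ship[0->1]=1 prod=2 -> [15 5 7 1]
First stockout at step 5

5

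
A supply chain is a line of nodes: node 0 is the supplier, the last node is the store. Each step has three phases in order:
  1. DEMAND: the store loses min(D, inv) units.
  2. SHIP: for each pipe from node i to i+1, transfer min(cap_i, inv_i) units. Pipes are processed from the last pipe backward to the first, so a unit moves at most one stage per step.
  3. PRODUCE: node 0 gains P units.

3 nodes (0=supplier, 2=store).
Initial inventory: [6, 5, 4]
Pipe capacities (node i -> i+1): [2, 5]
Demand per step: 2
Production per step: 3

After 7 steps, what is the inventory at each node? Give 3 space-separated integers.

Step 1: demand=2,sold=2 ship[1->2]=5 ship[0->1]=2 prod=3 -> inv=[7 2 7]
Step 2: demand=2,sold=2 ship[1->2]=2 ship[0->1]=2 prod=3 -> inv=[8 2 7]
Step 3: demand=2,sold=2 ship[1->2]=2 ship[0->1]=2 prod=3 -> inv=[9 2 7]
Step 4: demand=2,sold=2 ship[1->2]=2 ship[0->1]=2 prod=3 -> inv=[10 2 7]
Step 5: demand=2,sold=2 ship[1->2]=2 ship[0->1]=2 prod=3 -> inv=[11 2 7]
Step 6: demand=2,sold=2 ship[1->2]=2 ship[0->1]=2 prod=3 -> inv=[12 2 7]
Step 7: demand=2,sold=2 ship[1->2]=2 ship[0->1]=2 prod=3 -> inv=[13 2 7]

13 2 7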